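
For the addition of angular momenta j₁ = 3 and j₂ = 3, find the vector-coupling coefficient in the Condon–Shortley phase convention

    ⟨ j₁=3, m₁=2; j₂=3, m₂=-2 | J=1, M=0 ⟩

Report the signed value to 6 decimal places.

√[3·5!1!1!/8! · 5!1!1!5!1!1!] = √(900/7)
  +(−1)^0/∏(0,5,1,1,0,0)! = 1/120  (running 1/120)
  +(−1)^1/∏(1,4,0,0,1,1)! = -1/24  (running -1/30)
⟨..|..⟩ = √(900/7)·(-1/30) = -0.377964

-0.377964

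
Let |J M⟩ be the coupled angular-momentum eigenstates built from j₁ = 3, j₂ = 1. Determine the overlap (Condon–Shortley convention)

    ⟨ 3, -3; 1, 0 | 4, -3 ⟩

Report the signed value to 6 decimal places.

+0.500000

√[9·0!6!2!/9! · 0!6!1!1!1!7!] = √(129600)
  +(−1)^0/∏(0,0,6,1,0,1)! = 1/720  (running 1/720)
⟨..|..⟩ = √(129600)·(1/720) = +0.500000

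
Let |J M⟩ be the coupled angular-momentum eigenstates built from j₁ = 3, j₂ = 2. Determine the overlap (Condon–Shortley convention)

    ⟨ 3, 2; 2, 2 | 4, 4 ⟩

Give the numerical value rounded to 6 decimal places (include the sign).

triangle: 1!*5!*3!/10! = 720/3628800
(j±m)!: 5!*1!*4!*0!*8!*0! = 116121600
prefactor² = (2J+1)*Δ*N² = 207360
  k=1: −1/(1!*0!*0!*3!*5!*0!) = -1/720
Σ = -1/720  ⇒  CG² = 207360*(-1/720)² = 2/5
CG = −√(2/5) = -0.632456

−√(2/5) = -0.632456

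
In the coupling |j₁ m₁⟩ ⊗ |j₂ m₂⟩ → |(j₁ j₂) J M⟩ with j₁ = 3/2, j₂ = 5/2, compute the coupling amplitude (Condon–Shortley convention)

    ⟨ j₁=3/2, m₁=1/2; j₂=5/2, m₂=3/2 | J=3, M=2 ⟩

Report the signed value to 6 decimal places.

-0.288675

triangle: 1!·2!·4!/8! = 48/40320
(j±m)!: 2!·1!·4!·1!·5!·1! = 5760
prefactor² = (2J+1)·Δ·N² = 48
  k=0: +1/(0!·1!·1!·4!·1!·0!) = 1/24
  k=1: −1/(1!·0!·0!·3!·2!·1!) = -1/12
Σ = -1/24  ⇒  CG² = 48·(-1/24)² = 1/12
CG = −√(1/12) = -0.288675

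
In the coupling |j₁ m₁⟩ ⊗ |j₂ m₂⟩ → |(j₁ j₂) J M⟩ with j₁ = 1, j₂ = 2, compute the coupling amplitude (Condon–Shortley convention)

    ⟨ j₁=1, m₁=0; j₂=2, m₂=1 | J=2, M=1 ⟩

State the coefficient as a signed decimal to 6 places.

-0.408248

√[5·1!1!3!/6! · 1!1!3!1!3!1!] = √(3/2)
  +(−1)^0/∏(0,1,1,3,0,0)! = 1/6  (running 1/6)
  +(−1)^1/∏(1,0,0,2,1,1)! = -1/2  (running -1/3)
⟨..|..⟩ = √(3/2)·(-1/3) = -0.408248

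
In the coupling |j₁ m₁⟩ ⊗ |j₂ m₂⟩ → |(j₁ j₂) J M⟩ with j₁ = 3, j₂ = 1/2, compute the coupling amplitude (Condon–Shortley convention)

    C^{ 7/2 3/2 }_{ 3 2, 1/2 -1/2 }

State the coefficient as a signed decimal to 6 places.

+√(2/7) ≈ +0.534522

triangle: 0!·6!·1!/8! = 720/40320
(j±m)!: 5!·1!·0!·1!·5!·2! = 28800
prefactor² = (2J+1)·Δ·N² = 28800/7
  k=0: +1/(0!·0!·1!·0!·5!·1!) = 1/120
Σ = 1/120  ⇒  CG² = 28800/7·1/120² = 2/7
CG = +√(2/7) = +0.534522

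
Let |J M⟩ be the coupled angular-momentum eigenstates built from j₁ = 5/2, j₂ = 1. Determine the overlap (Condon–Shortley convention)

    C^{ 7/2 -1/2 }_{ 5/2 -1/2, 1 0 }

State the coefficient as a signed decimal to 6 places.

triangle: 0!*5!*2!/8! = 240/40320
(j±m)!: 2!*3!*1!*1!*3!*4! = 1728
prefactor² = (2J+1)*Δ*N² = 576/7
  k=0: +1/(0!*0!*3!*1!*2!*1!) = 1/12
Σ = 1/12  ⇒  CG² = 576/7*1/12² = 4/7
CG = +√(4/7) = +0.755929

+0.755929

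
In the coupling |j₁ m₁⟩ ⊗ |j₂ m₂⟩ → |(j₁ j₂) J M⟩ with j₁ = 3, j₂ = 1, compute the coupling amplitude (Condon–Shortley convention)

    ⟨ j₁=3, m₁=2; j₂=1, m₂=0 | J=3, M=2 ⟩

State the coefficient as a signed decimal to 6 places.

j₁+j₂−J=1  J+j₁−j₂=5  J−j₁+j₂=1  j₁+j₂+J+1=8
(j₁±m₁, j₂±m₂, J±M) = (5,1,1,1,5,1)
P² = 300
sum k=0..1:
  [0] +1/24 = 1/24
  [1] −1/120 = -1/120
S = 1/30
C² = P²·S² = 1/3 ; C = +0.577350

+√(1/3) = +0.577350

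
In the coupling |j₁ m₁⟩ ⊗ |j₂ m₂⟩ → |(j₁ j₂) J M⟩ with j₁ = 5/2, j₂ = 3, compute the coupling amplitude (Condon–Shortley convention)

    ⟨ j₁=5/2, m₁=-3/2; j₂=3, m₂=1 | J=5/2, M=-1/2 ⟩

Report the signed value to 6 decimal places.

+0.169031  (= +√(1/35))

√[6·3!2!3!/9! · 1!4!4!2!2!3!] = √(576/35)
  +(−1)^2/∏(2,1,2,2,0,1)! = 1/8  (running 1/8)
  +(−1)^3/∏(3,0,1,1,1,2)! = -1/12  (running 1/24)
⟨..|..⟩ = √(576/35)·(1/24) = +0.169031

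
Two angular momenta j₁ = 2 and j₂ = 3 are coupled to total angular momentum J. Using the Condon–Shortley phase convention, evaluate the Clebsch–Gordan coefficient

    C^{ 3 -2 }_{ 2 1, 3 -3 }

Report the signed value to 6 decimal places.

triangle: 2!×2!×4!/9! = 96/362880
(j±m)!: 3!×1!×0!×6!×1!×5! = 518400
prefactor² = (2J+1)×Δ×N² = 960
  k=0: +1/(0!×2!×1!×0!×1!×4!) = 1/48
Σ = 1/48  ⇒  CG² = 960×1/48² = 5/12
CG = +√(5/12) = +0.645497

+√(5/12) = +0.645497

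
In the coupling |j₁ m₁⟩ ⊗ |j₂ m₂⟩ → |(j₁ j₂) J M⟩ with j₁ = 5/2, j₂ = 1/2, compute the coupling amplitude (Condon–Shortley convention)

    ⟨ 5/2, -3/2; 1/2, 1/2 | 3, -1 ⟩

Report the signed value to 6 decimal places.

√[7·0!5!1!/7! · 1!4!1!0!2!4!] = √(192)
  +(−1)^0/∏(0,0,4,1,1,0)! = 1/24  (running 1/24)
⟨..|..⟩ = √(192)·(1/24) = +0.577350

+0.577350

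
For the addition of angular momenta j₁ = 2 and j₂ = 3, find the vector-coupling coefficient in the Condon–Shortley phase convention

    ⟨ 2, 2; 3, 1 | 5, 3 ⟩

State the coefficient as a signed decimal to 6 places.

j₁+j₂−J=0  J+j₁−j₂=4  J−j₁+j₂=6  j₁+j₂+J+1=11
(j₁±m₁, j₂±m₂, J±M) = (4,0,4,2,8,2)
P² = 442368
sum k=0..0:
  [0] +1/1152 = 1/1152
S = 1/1152
C² = P²·S² = 1/3 ; C = +0.577350

+√(1/3) ≈ +0.577350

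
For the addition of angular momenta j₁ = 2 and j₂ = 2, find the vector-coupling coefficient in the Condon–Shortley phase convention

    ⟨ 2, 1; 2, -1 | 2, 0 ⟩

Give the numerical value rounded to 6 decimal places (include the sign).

j₁+j₂−J=2  J+j₁−j₂=2  J−j₁+j₂=2  j₁+j₂+J+1=7
(j₁±m₁, j₂±m₂, J±M) = (3,1,1,3,2,2)
P² = 8/7
sum k=0..1:
  [0] +1/2 = 1/2
  [1] −1/4 = -1/4
S = 1/4
C² = P²·S² = 1/14 ; C = +0.267261

+0.267261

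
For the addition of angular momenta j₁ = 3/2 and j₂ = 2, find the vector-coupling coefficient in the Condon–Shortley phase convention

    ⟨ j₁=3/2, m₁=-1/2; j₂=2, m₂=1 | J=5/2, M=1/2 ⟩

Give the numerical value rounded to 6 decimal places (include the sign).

j₁+j₂−J=1  J+j₁−j₂=2  J−j₁+j₂=3  j₁+j₂+J+1=7
(j₁±m₁, j₂±m₂, J±M) = (1,2,3,1,3,2)
P² = 72/35
sum k=0..1:
  [0] +1/12 = 1/12
  [1] −1/2 = -1/2
S = -5/12
C² = P²·S² = 5/14 ; C = -0.597614

−√(5/14) ≈ -0.597614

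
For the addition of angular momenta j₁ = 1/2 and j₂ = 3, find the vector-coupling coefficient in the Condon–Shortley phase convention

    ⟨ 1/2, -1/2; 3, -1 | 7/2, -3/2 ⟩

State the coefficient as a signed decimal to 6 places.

+0.845154

√[8·0!1!6!/8! · 0!1!2!4!2!5!] = √(11520/7)
  +(−1)^0/∏(0,0,1,2,0,4)! = 1/48  (running 1/48)
⟨..|..⟩ = √(11520/7)·(1/48) = +0.845154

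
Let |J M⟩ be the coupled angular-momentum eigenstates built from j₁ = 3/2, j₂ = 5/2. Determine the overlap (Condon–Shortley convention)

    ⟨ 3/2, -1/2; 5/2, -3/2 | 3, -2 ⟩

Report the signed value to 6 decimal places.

+0.288675  (= +√(1/12))

√[7·1!2!4!/8! · 1!2!1!4!1!5!] = √(48)
  +(−1)^0/∏(0,1,2,1,0,3)! = 1/12  (running 1/12)
  +(−1)^1/∏(1,0,1,0,1,4)! = -1/24  (running 1/24)
⟨..|..⟩ = √(48)·(1/24) = +0.288675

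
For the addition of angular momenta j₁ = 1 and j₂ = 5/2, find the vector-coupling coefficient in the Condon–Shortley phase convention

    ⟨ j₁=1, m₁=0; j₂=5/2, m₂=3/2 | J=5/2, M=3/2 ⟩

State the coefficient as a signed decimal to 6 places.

√[6·1!1!4!/7! · 1!1!4!1!4!1!] = √(576/35)
  +(−1)^0/∏(0,1,1,4,0,0)! = 1/24  (running 1/24)
  +(−1)^1/∏(1,0,0,3,1,1)! = -1/6  (running -1/8)
⟨..|..⟩ = √(576/35)·(-1/8) = -0.507093

-0.507093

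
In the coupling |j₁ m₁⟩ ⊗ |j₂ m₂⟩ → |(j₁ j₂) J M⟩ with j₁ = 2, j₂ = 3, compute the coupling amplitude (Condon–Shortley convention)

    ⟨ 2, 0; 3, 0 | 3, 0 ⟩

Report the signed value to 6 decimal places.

-0.516398  (= −√(4/15))

√[7·2!2!4!/9! · 2!2!3!3!3!3!] = √(48/5)
  +(−1)^0/∏(0,2,2,3,0,1)! = 1/24  (running 1/24)
  +(−1)^1/∏(1,1,1,2,1,2)! = -1/4  (running -5/24)
  +(−1)^2/∏(2,0,0,1,2,3)! = 1/24  (running -1/6)
⟨..|..⟩ = √(48/5)·(-1/6) = -0.516398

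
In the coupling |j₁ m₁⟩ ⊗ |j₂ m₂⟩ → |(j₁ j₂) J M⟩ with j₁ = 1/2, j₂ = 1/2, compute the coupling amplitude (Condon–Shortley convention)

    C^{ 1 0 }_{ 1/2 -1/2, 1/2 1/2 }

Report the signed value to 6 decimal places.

√[3·0!1!1!/3! · 0!1!1!0!1!1!] = √(1/2)
  +(−1)^0/∏(0,0,1,1,0,0)! = 1  (running 1)
⟨..|..⟩ = √(1/2)·(1) = +0.707107

+0.707107  (= +√(1/2))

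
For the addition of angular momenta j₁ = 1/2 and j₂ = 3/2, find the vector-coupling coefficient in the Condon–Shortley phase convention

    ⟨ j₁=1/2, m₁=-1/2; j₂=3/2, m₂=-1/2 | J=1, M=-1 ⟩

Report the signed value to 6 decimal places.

−√(1/4) ≈ -0.500000

j₁+j₂−J=1  J+j₁−j₂=0  J−j₁+j₂=2  j₁+j₂+J+1=4
(j₁±m₁, j₂±m₂, J±M) = (0,1,1,2,0,2)
P² = 1
sum k=1..1:
  [1] −1/2 = -1/2
S = -1/2
C² = P²·S² = 1/4 ; C = -0.500000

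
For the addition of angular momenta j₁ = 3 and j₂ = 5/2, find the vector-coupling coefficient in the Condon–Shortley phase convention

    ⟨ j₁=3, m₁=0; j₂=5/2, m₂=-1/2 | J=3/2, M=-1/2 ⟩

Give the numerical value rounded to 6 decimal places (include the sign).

+√(4/35) = +0.338062

√[4·4!2!1!/8! · 3!3!2!3!1!2!] = √(144/35)
  +(−1)^1/∏(1,3,2,1,0,0)! = -1/12  (running -1/12)
  +(−1)^2/∏(2,2,1,0,1,1)! = 1/4  (running 1/6)
⟨..|..⟩ = √(144/35)·(1/6) = +0.338062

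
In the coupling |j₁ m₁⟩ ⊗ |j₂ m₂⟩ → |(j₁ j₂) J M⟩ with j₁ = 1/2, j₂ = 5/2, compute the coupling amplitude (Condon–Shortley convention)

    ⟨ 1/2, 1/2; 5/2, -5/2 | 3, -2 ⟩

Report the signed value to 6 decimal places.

+0.408248

triangle: 0!*1!*5!/7! = 120/5040
(j±m)!: 1!*0!*0!*5!*1!*5! = 14400
prefactor² = (2J+1)*Δ*N² = 2400
  k=0: +1/(0!*0!*0!*0!*1!*5!) = 1/120
Σ = 1/120  ⇒  CG² = 2400*1/120² = 1/6
CG = +√(1/6) = +0.408248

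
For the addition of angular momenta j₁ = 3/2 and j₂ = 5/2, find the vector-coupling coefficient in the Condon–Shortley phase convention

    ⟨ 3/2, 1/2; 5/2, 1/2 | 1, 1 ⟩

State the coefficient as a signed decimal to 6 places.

-0.387298  (= −√(3/20))

triangle: 3!·0!·2!/6! = 12/720
(j±m)!: 2!·1!·3!·2!·2!·0! = 48
prefactor² = (2J+1)·Δ·N² = 12/5
  k=1: −1/(1!·2!·0!·2!·0!·0!) = -1/4
Σ = -1/4  ⇒  CG² = 12/5·(-1/4)² = 3/20
CG = −√(3/20) = -0.387298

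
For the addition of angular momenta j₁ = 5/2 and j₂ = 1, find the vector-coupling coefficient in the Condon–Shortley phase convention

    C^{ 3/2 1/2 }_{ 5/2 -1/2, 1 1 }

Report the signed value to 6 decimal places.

triangle: 2!·3!·0!/6! = 12/720
(j±m)!: 2!·3!·2!·0!·2!·1! = 48
prefactor² = (2J+1)·Δ·N² = 16/5
  k=2: +1/(2!·0!·1!·0!·2!·0!) = 1/4
Σ = 1/4  ⇒  CG² = 16/5·1/4² = 1/5
CG = +√(1/5) = +0.447214

+0.447214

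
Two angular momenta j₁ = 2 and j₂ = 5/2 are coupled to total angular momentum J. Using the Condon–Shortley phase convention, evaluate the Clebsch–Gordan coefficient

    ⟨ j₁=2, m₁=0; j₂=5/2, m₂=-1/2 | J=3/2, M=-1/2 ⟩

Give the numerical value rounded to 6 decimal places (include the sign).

√[4·3!1!2!/7! · 2!2!2!3!1!2!] = √(32/35)
  +(−1)^1/∏(1,2,1,1,0,1)! = -1/2  (running -1/2)
  +(−1)^2/∏(2,1,0,0,1,2)! = 1/4  (running -1/4)
⟨..|..⟩ = √(32/35)·(-1/4) = -0.239046

-0.239046  (= −√(2/35))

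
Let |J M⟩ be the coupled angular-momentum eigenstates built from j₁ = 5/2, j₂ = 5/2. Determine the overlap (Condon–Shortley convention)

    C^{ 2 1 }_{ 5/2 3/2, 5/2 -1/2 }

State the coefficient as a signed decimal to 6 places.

√[5·3!2!2!/8! · 4!1!2!3!3!1!] = √(36/7)
  +(−1)^0/∏(0,3,1,2,1,0)! = 1/12  (running 1/12)
  +(−1)^1/∏(1,2,0,1,2,1)! = -1/4  (running -1/6)
⟨..|..⟩ = √(36/7)·(-1/6) = -0.377964

-0.377964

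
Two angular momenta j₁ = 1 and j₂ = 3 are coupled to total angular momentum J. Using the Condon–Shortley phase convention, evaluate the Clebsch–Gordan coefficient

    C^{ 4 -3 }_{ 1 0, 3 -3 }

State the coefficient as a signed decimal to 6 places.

+0.500000  (= +√(1/4))

j₁+j₂−J=0  J+j₁−j₂=2  J−j₁+j₂=6  j₁+j₂+J+1=9
(j₁±m₁, j₂±m₂, J±M) = (1,1,0,6,1,7)
P² = 129600
sum k=0..0:
  [0] +1/720 = 1/720
S = 1/720
C² = P²·S² = 1/4 ; C = +0.500000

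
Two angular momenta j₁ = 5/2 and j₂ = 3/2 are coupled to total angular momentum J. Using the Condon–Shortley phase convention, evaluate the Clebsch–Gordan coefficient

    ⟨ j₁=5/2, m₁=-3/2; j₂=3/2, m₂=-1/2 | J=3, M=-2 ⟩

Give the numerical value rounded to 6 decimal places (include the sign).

-0.288675  (= −√(1/12))

√[7·1!4!2!/8! · 1!4!1!2!1!5!] = √(48)
  +(−1)^0/∏(0,1,4,1,0,1)! = 1/24  (running 1/24)
  +(−1)^1/∏(1,0,3,0,1,2)! = -1/12  (running -1/24)
⟨..|..⟩ = √(48)·(-1/24) = -0.288675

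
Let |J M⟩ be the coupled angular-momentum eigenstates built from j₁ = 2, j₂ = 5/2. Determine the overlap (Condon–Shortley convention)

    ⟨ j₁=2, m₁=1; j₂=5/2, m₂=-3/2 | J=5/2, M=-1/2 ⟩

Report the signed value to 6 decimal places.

√[6·2!2!3!/8! · 3!1!1!4!2!3!] = √(216/35)
  +(−1)^0/∏(0,2,1,1,1,2)! = 1/4  (running 1/4)
  +(−1)^1/∏(1,1,0,0,2,3)! = -1/12  (running 1/6)
⟨..|..⟩ = √(216/35)·(1/6) = +0.414039

+√(6/35) ≈ +0.414039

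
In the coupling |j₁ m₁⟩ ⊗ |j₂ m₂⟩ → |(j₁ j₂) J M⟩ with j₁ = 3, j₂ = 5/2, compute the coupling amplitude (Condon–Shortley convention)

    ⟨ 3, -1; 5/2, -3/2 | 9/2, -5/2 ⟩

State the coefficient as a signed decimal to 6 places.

+0.317821  (= +√(10/99))

triangle: 1!·5!·4!/11! = 2880/39916800
(j±m)!: 2!·4!·1!·4!·2!·7! = 11612160
prefactor² = (2J+1)·Δ·N² = 92160/11
  k=0: +1/(0!·1!·4!·1!·1!·3!) = 1/144
  k=1: −1/(1!·0!·3!·0!·2!·4!) = -1/288
Σ = 1/288  ⇒  CG² = 92160/11·1/288² = 10/99
CG = +√(10/99) = +0.317821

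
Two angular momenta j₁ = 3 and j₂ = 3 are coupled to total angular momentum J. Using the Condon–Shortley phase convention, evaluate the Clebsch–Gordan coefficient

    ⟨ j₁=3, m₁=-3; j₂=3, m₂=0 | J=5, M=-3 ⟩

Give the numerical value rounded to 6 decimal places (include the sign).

triangle: 1!×5!×5!/12! = 14400/479001600
(j±m)!: 0!×6!×3!×3!×2!×8! = 2090188800
prefactor² = (2J+1)×Δ×N² = 691200
  k=1: −1/(1!×0!×5!×2!×0!×3!) = -1/1440
Σ = -1/1440  ⇒  CG² = 691200×(-1/1440)² = 1/3
CG = −√(1/3) = -0.577350

-0.577350  (= −√(1/3))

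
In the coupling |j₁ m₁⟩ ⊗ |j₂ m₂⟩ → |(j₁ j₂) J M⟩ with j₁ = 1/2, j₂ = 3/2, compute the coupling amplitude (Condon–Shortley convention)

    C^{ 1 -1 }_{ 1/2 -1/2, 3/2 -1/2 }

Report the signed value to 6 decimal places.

j₁+j₂−J=1  J+j₁−j₂=0  J−j₁+j₂=2  j₁+j₂+J+1=4
(j₁±m₁, j₂±m₂, J±M) = (0,1,1,2,0,2)
P² = 1
sum k=1..1:
  [1] −1/2 = -1/2
S = -1/2
C² = P²·S² = 1/4 ; C = -0.500000

−√(1/4) = -0.500000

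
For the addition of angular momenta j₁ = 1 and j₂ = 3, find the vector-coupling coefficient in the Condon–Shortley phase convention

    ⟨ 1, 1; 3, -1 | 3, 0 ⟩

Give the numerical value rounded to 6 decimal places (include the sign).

√[7·1!1!5!/8! · 2!0!2!4!3!3!] = √(72)
  +(−1)^0/∏(0,1,0,2,1,3)! = 1/12  (running 1/12)
⟨..|..⟩ = √(72)·(1/12) = +0.707107

+0.707107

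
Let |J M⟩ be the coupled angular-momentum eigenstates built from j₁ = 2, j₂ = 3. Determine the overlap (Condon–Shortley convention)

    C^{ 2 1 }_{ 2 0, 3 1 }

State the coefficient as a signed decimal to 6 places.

+√(1/7) = +0.377964

√[5·3!1!3!/8! · 2!2!4!2!3!1!] = √(36/7)
  +(−1)^1/∏(1,2,1,3,0,0)! = -1/12  (running -1/12)
  +(−1)^2/∏(2,1,0,2,1,1)! = 1/4  (running 1/6)
⟨..|..⟩ = √(36/7)·(1/6) = +0.377964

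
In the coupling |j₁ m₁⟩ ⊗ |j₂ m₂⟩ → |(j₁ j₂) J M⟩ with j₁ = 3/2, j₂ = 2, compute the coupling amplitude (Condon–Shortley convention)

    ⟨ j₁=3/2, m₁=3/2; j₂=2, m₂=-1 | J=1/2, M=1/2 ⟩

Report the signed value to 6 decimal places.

+0.316228

triangle: 3!*0!*1!/5! = 6/120
(j±m)!: 3!*0!*1!*3!*1!*0! = 36
prefactor² = (2J+1)*Δ*N² = 18/5
  k=0: +1/(0!*3!*0!*1!*0!*0!) = 1/6
Σ = 1/6  ⇒  CG² = 18/5*1/6² = 1/10
CG = +√(1/10) = +0.316228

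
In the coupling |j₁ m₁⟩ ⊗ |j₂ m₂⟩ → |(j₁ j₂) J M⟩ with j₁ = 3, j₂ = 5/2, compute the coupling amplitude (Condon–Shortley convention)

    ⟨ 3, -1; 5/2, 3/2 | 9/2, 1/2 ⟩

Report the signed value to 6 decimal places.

-0.594588  (= −√(35/99))

√[10·1!5!4!/11! · 2!4!4!1!5!4!] = √(184320/77)
  +(−1)^0/∏(0,1,4,4,1,0)! = 1/576  (running 1/576)
  +(−1)^1/∏(1,0,3,3,2,1)! = -1/72  (running -7/576)
⟨..|..⟩ = √(184320/77)·(-7/576) = -0.594588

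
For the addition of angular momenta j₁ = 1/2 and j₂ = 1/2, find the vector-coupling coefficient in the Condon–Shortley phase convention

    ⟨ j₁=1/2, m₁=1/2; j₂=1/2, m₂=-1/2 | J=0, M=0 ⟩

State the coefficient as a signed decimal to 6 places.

triangle: 1!·0!·0!/2! = 1/2
(j±m)!: 1!·0!·0!·1!·0!·0! = 1
prefactor² = (2J+1)·Δ·N² = 1/2
  k=0: +1/(0!·1!·0!·0!·0!·0!) = 1
Σ = 1  ⇒  CG² = 1/2·1² = 1/2
CG = +√(1/2) = +0.707107

+√(1/2) = +0.707107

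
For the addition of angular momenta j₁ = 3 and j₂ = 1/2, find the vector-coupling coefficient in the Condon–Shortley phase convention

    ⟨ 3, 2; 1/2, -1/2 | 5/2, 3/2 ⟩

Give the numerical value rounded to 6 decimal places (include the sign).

+0.845154

√[6·1!5!0!/7! · 5!1!0!1!4!1!] = √(2880/7)
  +(−1)^0/∏(0,1,1,0,4,0)! = 1/24  (running 1/24)
⟨..|..⟩ = √(2880/7)·(1/24) = +0.845154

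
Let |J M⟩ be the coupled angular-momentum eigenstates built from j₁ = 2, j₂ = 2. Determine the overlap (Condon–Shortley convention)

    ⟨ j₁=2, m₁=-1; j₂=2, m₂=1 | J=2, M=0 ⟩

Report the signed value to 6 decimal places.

+0.267261  (= +√(1/14))

j₁+j₂−J=2  J+j₁−j₂=2  J−j₁+j₂=2  j₁+j₂+J+1=7
(j₁±m₁, j₂±m₂, J±M) = (1,3,3,1,2,2)
P² = 8/7
sum k=1..2:
  [1] −1/4 = -1/4
  [2] +1/2 = 1/2
S = 1/4
C² = P²·S² = 1/14 ; C = +0.267261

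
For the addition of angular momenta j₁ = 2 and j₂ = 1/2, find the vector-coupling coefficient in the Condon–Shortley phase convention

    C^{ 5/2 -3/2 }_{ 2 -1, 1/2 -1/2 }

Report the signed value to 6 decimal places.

+√(4/5) ≈ +0.894427

triangle: 0!×4!×1!/6! = 24/720
(j±m)!: 1!×3!×0!×1!×1!×4! = 144
prefactor² = (2J+1)×Δ×N² = 144/5
  k=0: +1/(0!×0!×3!×0!×1!×1!) = 1/6
Σ = 1/6  ⇒  CG² = 144/5×1/6² = 4/5
CG = +√(4/5) = +0.894427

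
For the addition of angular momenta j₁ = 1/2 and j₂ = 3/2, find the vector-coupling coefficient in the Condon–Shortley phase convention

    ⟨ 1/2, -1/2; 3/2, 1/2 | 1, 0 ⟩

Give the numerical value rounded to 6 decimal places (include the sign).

√[3·1!0!2!/4! · 0!1!2!1!1!1!] = √(1/2)
  +(−1)^1/∏(1,0,0,1,0,1)! = -1  (running -1)
⟨..|..⟩ = √(1/2)·(-1) = -0.707107

-0.707107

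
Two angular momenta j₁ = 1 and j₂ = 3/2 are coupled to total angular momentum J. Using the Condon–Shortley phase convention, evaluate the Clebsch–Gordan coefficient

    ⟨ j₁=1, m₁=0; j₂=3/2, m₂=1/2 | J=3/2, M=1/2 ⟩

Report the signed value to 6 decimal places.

−√(1/15) = -0.258199

triangle: 1!×1!×2!/5! = 2/120
(j±m)!: 1!×1!×2!×1!×2!×1! = 4
prefactor² = (2J+1)×Δ×N² = 4/15
  k=0: +1/(0!×1!×1!×2!×0!×0!) = 1/2
  k=1: −1/(1!×0!×0!×1!×1!×1!) = -1
Σ = -1/2  ⇒  CG² = 4/15×(-1/2)² = 1/15
CG = −√(1/15) = -0.258199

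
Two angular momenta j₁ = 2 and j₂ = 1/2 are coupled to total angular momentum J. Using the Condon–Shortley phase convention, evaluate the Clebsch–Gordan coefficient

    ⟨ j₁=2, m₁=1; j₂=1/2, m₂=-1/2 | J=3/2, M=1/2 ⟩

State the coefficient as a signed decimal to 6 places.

+0.774597  (= +√(3/5))

triangle: 1!·3!·0!/5! = 6/120
(j±m)!: 3!·1!·0!·1!·2!·1! = 12
prefactor² = (2J+1)·Δ·N² = 12/5
  k=0: +1/(0!·1!·1!·0!·2!·0!) = 1/2
Σ = 1/2  ⇒  CG² = 12/5·1/2² = 3/5
CG = +√(3/5) = +0.774597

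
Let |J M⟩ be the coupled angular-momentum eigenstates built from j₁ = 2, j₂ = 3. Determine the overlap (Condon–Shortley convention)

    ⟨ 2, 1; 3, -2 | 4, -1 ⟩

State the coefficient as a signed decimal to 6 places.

√[9·1!3!5!/10! · 3!1!1!5!3!5!] = √(6480/7)
  +(−1)^0/∏(0,1,1,1,2,4)! = 1/48  (running 1/48)
  +(−1)^1/∏(1,0,0,0,3,5)! = -1/720  (running 7/360)
⟨..|..⟩ = √(6480/7)·(7/360) = +0.591608

+0.591608  (= +√(7/20))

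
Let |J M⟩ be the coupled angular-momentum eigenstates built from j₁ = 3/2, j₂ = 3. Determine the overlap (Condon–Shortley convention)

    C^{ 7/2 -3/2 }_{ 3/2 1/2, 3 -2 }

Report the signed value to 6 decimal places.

+0.654654

triangle: 1!*2!*5!/9! = 240/362880
(j±m)!: 2!*1!*1!*5!*2!*5! = 57600
prefactor² = (2J+1)*Δ*N² = 6400/21
  k=0: +1/(0!*1!*1!*1!*1!*4!) = 1/24
  k=1: −1/(1!*0!*0!*0!*2!*5!) = -1/240
Σ = 3/80  ⇒  CG² = 6400/21*3/80² = 3/7
CG = +√(3/7) = +0.654654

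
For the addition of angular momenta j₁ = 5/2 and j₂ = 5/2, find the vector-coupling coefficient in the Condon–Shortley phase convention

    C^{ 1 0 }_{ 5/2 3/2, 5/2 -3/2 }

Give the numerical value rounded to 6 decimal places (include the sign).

√[3·4!1!1!/7! · 4!1!1!4!1!1!] = √(288/35)
  +(−1)^0/∏(0,4,1,1,0,0)! = 1/24  (running 1/24)
  +(−1)^1/∏(1,3,0,0,1,1)! = -1/6  (running -1/8)
⟨..|..⟩ = √(288/35)·(-1/8) = -0.358569

−√(9/70) ≈ -0.358569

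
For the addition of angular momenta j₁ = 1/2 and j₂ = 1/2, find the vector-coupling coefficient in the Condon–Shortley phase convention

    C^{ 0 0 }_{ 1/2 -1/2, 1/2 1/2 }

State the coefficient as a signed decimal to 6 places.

−√(1/2) = -0.707107

j₁+j₂−J=1  J+j₁−j₂=0  J−j₁+j₂=0  j₁+j₂+J+1=2
(j₁±m₁, j₂±m₂, J±M) = (0,1,1,0,0,0)
P² = 1/2
sum k=1..1:
  [1] −1/1 = -1
S = -1
C² = P²·S² = 1/2 ; C = -0.707107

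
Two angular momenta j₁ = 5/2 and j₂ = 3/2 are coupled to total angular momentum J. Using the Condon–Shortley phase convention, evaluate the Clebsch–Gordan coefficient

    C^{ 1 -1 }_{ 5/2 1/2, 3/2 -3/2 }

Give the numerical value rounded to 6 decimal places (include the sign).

+0.223607  (= +√(1/20))

j₁+j₂−J=3  J+j₁−j₂=2  J−j₁+j₂=0  j₁+j₂+J+1=6
(j₁±m₁, j₂±m₂, J±M) = (3,2,0,3,0,2)
P² = 36/5
sum k=0..0:
  [0] +1/12 = 1/12
S = 1/12
C² = P²·S² = 1/20 ; C = +0.223607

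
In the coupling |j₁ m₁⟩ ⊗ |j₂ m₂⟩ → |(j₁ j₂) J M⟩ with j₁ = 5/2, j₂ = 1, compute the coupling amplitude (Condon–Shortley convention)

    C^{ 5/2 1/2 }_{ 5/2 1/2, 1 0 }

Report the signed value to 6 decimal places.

+0.169031  (= +√(1/35))

triangle: 1!*4!*1!/7! = 24/5040
(j±m)!: 3!*2!*1!*1!*3!*2! = 144
prefactor² = (2J+1)*Δ*N² = 144/35
  k=0: +1/(0!*1!*2!*1!*2!*0!) = 1/4
  k=1: −1/(1!*0!*1!*0!*3!*1!) = -1/6
Σ = 1/12  ⇒  CG² = 144/35*1/12² = 1/35
CG = +√(1/35) = +0.169031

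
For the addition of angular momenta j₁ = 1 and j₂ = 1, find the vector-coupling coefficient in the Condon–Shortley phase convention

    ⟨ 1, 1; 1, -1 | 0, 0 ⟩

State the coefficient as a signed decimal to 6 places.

+√(1/3) = +0.577350

triangle: 2!·0!·0!/3! = 2/6
(j±m)!: 2!·0!·0!·2!·0!·0! = 4
prefactor² = (2J+1)·Δ·N² = 4/3
  k=0: +1/(0!·2!·0!·0!·0!·0!) = 1/2
Σ = 1/2  ⇒  CG² = 4/3·1/2² = 1/3
CG = +√(1/3) = +0.577350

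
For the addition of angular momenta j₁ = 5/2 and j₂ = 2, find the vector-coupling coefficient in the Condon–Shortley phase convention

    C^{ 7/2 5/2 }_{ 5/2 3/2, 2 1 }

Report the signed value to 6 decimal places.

j₁+j₂−J=1  J+j₁−j₂=4  J−j₁+j₂=3  j₁+j₂+J+1=9
(j₁±m₁, j₂±m₂, J±M) = (4,1,3,1,6,1)
P² = 2304/7
sum k=0..1:
  [0] +1/36 = 1/36
  [1] −1/48 = -1/48
S = 1/144
C² = P²·S² = 1/63 ; C = +0.125988

+0.125988  (= +√(1/63))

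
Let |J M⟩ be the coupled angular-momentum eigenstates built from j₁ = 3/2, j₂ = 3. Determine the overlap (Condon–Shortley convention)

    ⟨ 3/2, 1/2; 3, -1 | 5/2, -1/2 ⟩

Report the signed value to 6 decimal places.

triangle: 2!×1!×4!/8! = 48/40320
(j±m)!: 2!×1!×2!×4!×2!×3! = 1152
prefactor² = (2J+1)×Δ×N² = 288/35
  k=0: +1/(0!×2!×1!×2!×0!×2!) = 1/8
  k=1: −1/(1!×1!×0!×1!×1!×3!) = -1/6
Σ = -1/24  ⇒  CG² = 288/35×(-1/24)² = 1/70
CG = −√(1/70) = -0.119523

−√(1/70) ≈ -0.119523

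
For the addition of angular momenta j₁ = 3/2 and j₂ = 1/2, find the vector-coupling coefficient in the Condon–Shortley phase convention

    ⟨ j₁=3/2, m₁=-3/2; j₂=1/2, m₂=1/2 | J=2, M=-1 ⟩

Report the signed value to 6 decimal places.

j₁+j₂−J=0  J+j₁−j₂=3  J−j₁+j₂=1  j₁+j₂+J+1=5
(j₁±m₁, j₂±m₂, J±M) = (0,3,1,0,1,3)
P² = 9
sum k=0..0:
  [0] +1/6 = 1/6
S = 1/6
C² = P²·S² = 1/4 ; C = +0.500000

+0.500000  (= +√(1/4))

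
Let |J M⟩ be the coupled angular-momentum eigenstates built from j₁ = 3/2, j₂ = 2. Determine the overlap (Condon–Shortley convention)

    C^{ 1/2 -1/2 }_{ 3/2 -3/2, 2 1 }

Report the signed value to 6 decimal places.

-0.316228  (= −√(1/10))

√[2·3!0!1!/5! · 0!3!3!1!0!1!] = √(18/5)
  +(−1)^3/∏(3,0,0,0,0,1)! = -1/6  (running -1/6)
⟨..|..⟩ = √(18/5)·(-1/6) = -0.316228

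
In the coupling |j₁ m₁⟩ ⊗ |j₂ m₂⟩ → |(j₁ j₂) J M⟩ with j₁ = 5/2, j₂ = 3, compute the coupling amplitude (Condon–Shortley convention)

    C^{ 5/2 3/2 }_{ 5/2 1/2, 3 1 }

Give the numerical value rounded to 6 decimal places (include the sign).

triangle: 3!×2!×3!/9! = 72/362880
(j±m)!: 3!×2!×4!×2!×4!×1! = 13824
prefactor² = (2J+1)×Δ×N² = 576/35
  k=1: −1/(1!×2!×1!×3!×1!×0!) = -1/12
  k=2: +1/(2!×1!×0!×2!×2!×1!) = 1/8
Σ = 1/24  ⇒  CG² = 576/35×1/24² = 1/35
CG = +√(1/35) = +0.169031

+√(1/35) = +0.169031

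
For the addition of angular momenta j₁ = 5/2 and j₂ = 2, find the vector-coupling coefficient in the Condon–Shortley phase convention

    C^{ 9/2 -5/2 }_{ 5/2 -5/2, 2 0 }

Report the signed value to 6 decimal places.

+0.408248  (= +√(1/6))

√[10·0!5!4!/10! · 0!5!2!2!2!7!] = √(38400)
  +(−1)^0/∏(0,0,5,2,0,2)! = 1/480  (running 1/480)
⟨..|..⟩ = √(38400)·(1/480) = +0.408248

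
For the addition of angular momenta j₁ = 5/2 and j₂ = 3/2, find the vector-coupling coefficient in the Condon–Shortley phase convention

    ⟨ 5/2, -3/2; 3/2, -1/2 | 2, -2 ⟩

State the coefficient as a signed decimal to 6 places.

√[5·2!3!1!/7! · 1!4!1!2!0!4!] = √(96/7)
  +(−1)^1/∏(1,1,3,0,0,1)! = -1/6  (running -1/6)
⟨..|..⟩ = √(96/7)·(-1/6) = -0.617213

−√(8/21) ≈ -0.617213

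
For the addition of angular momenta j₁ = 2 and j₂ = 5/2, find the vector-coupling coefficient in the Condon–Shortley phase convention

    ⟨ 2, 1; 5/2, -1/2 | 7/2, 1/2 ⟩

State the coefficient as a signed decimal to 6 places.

+0.557773

√[8·1!3!4!/9! · 3!1!2!3!4!3!] = √(1152/35)
  +(−1)^0/∏(0,1,1,2,2,2)! = 1/8  (running 1/8)
  +(−1)^1/∏(1,0,0,1,3,3)! = -1/36  (running 7/72)
⟨..|..⟩ = √(1152/35)·(7/72) = +0.557773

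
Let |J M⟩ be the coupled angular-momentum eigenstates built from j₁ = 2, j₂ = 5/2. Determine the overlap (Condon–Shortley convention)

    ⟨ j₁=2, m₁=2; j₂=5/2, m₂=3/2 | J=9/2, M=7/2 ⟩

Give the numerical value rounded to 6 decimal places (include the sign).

√[10·0!4!5!/10! · 4!0!4!1!8!1!] = √(184320)
  +(−1)^0/∏(0,0,0,4,4,1)! = 1/576  (running 1/576)
⟨..|..⟩ = √(184320)·(1/576) = +0.745356

+√(5/9) ≈ +0.745356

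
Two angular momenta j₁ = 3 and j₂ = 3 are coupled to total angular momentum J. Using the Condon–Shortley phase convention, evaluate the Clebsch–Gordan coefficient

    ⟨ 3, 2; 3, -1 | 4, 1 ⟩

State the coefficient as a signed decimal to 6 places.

√[9·2!4!4!/11! · 5!1!2!4!5!3!] = √(82944/77)
  +(−1)^0/∏(0,2,1,2,3,2)! = 1/48  (running 1/48)
  +(−1)^1/∏(1,1,0,1,4,3)! = -1/144  (running 1/72)
⟨..|..⟩ = √(82944/77)·(1/72) = +0.455842

+0.455842  (= +√(16/77))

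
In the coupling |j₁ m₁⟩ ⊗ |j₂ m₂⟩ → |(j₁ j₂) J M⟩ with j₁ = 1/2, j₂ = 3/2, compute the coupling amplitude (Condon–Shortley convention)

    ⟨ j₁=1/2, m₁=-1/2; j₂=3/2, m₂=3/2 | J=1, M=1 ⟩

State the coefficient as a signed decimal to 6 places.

−√(3/4) ≈ -0.866025

triangle: 1!·0!·2!/4! = 2/24
(j±m)!: 0!·1!·3!·0!·2!·0! = 12
prefactor² = (2J+1)·Δ·N² = 3
  k=1: −1/(1!·0!·0!·2!·0!·0!) = -1/2
Σ = -1/2  ⇒  CG² = 3·(-1/2)² = 3/4
CG = −√(3/4) = -0.866025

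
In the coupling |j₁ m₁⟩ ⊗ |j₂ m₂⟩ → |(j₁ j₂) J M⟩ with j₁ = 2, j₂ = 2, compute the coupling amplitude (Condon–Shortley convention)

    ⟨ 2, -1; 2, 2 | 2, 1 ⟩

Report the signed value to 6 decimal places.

√[5·2!2!2!/7! · 1!3!4!0!3!1!] = √(48/7)
  +(−1)^2/∏(2,0,1,2,1,0)! = 1/4  (running 1/4)
⟨..|..⟩ = √(48/7)·(1/4) = +0.654654

+0.654654  (= +√(3/7))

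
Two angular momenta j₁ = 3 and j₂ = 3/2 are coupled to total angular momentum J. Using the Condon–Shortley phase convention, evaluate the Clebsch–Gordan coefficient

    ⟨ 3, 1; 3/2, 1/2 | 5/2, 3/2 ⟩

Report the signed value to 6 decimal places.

triangle: 2!*4!*1!/8! = 48/40320
(j±m)!: 4!*2!*2!*1!*4!*1! = 2304
prefactor² = (2J+1)*Δ*N² = 576/35
  k=1: −1/(1!*1!*1!*1!*3!*0!) = -1/6
  k=2: +1/(2!*0!*0!*0!*4!*1!) = 1/48
Σ = -7/48  ⇒  CG² = 576/35*(-7/48)² = 7/20
CG = −√(7/20) = -0.591608

-0.591608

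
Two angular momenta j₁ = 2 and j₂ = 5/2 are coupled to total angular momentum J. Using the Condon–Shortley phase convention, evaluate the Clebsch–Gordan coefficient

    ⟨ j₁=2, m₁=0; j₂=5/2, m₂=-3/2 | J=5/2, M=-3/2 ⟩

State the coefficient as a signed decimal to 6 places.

√[6·2!2!3!/8! · 2!2!1!4!1!4!] = √(288/35)
  +(−1)^0/∏(0,2,2,1,0,2)! = 1/8  (running 1/8)
  +(−1)^1/∏(1,1,1,0,1,3)! = -1/6  (running -1/24)
⟨..|..⟩ = √(288/35)·(-1/24) = -0.119523

−√(1/70) = -0.119523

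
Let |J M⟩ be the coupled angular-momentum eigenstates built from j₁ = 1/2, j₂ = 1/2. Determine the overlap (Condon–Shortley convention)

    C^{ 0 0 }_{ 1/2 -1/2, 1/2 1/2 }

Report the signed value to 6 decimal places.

-0.707107

triangle: 1!×0!×0!/2! = 1/2
(j±m)!: 0!×1!×1!×0!×0!×0! = 1
prefactor² = (2J+1)×Δ×N² = 1/2
  k=1: −1/(1!×0!×0!×0!×0!×0!) = -1
Σ = -1  ⇒  CG² = 1/2×(-1)² = 1/2
CG = −√(1/2) = -0.707107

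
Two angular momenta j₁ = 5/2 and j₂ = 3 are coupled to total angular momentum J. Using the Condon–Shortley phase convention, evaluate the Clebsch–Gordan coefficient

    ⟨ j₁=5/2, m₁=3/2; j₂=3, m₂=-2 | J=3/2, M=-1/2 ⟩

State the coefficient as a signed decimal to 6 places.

triangle: 4!*1!*2!/8! = 48/40320
(j±m)!: 4!*1!*1!*5!*1!*2! = 5760
prefactor² = (2J+1)*Δ*N² = 192/7
  k=0: +1/(0!*4!*1!*1!*0!*1!) = 1/24
  k=1: −1/(1!*3!*0!*0!*1!*2!) = -1/12
Σ = -1/24  ⇒  CG² = 192/7*(-1/24)² = 1/21
CG = −√(1/21) = -0.218218

−√(1/21) = -0.218218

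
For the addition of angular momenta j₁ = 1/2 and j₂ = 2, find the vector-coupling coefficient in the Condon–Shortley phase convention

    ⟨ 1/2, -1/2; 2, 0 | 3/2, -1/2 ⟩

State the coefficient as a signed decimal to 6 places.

−√(2/5) = -0.632456

√[4·1!0!3!/5! · 0!1!2!2!1!2!] = √(8/5)
  +(−1)^1/∏(1,0,0,1,0,2)! = -1/2  (running -1/2)
⟨..|..⟩ = √(8/5)·(-1/2) = -0.632456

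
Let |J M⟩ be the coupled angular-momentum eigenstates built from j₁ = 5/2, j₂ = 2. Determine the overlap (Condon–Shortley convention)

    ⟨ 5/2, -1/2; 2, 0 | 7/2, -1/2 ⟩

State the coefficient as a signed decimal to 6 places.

-0.195180  (= −√(4/105))

triangle: 1!×4!×3!/9! = 144/362880
(j±m)!: 2!×3!×2!×2!×3!×4! = 6912
prefactor² = (2J+1)×Δ×N² = 768/35
  k=0: +1/(0!×1!×3!×2!×1!×1!) = 1/12
  k=1: −1/(1!×0!×2!×1!×2!×2!) = -1/8
Σ = -1/24  ⇒  CG² = 768/35×(-1/24)² = 4/105
CG = −√(4/105) = -0.195180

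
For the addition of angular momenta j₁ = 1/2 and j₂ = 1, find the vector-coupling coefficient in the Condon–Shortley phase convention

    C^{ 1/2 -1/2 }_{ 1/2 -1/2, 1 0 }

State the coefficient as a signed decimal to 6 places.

-0.577350  (= −√(1/3))

√[2·1!0!1!/3! · 0!1!1!1!0!1!] = √(1/3)
  +(−1)^1/∏(1,0,0,0,0,1)! = -1  (running -1)
⟨..|..⟩ = √(1/3)·(-1) = -0.577350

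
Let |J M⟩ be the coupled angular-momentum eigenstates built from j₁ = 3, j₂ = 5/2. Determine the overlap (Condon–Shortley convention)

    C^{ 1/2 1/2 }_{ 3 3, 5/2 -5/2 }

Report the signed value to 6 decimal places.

+0.534522

j₁+j₂−J=5  J+j₁−j₂=1  J−j₁+j₂=0  j₁+j₂+J+1=7
(j₁±m₁, j₂±m₂, J±M) = (6,0,0,5,1,0)
P² = 28800/7
sum k=0..0:
  [0] +1/120 = 1/120
S = 1/120
C² = P²·S² = 2/7 ; C = +0.534522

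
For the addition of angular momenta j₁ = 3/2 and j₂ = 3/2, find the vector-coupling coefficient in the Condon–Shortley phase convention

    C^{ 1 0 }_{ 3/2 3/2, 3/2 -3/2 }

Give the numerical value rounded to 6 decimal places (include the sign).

+0.670820

√[3·2!1!1!/5! · 3!0!0!3!1!1!] = √(9/5)
  +(−1)^0/∏(0,2,0,0,1,1)! = 1/2  (running 1/2)
⟨..|..⟩ = √(9/5)·(1/2) = +0.670820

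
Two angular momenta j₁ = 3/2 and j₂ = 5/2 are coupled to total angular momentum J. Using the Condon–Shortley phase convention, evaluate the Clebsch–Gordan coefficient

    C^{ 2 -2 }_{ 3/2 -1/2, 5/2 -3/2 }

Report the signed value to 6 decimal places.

-0.617213  (= −√(8/21))

triangle: 2!·1!·3!/7! = 12/5040
(j±m)!: 1!·2!·1!·4!·0!·4! = 1152
prefactor² = (2J+1)·Δ·N² = 96/7
  k=1: −1/(1!·1!·1!·0!·0!·3!) = -1/6
Σ = -1/6  ⇒  CG² = 96/7·(-1/6)² = 8/21
CG = −√(8/21) = -0.617213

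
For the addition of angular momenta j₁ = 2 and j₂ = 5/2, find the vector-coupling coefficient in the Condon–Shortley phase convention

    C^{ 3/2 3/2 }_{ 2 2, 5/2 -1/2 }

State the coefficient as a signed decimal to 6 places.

triangle: 3!×1!×2!/7! = 12/5040
(j±m)!: 4!×0!×2!×3!×3!×0! = 1728
prefactor² = (2J+1)×Δ×N² = 576/35
  k=0: +1/(0!×3!×0!×2!×1!×0!) = 1/12
Σ = 1/12  ⇒  CG² = 576/35×1/12² = 4/35
CG = +√(4/35) = +0.338062

+0.338062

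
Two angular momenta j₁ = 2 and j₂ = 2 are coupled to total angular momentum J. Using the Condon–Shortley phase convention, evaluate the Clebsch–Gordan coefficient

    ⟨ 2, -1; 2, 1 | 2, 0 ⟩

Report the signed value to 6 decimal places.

triangle: 2!·2!·2!/7! = 8/5040
(j±m)!: 1!·3!·3!·1!·2!·2! = 144
prefactor² = (2J+1)·Δ·N² = 8/7
  k=1: −1/(1!·1!·2!·2!·0!·0!) = -1/4
  k=2: +1/(2!·0!·1!·1!·1!·1!) = 1/2
Σ = 1/4  ⇒  CG² = 8/7·1/4² = 1/14
CG = +√(1/14) = +0.267261

+√(1/14) ≈ +0.267261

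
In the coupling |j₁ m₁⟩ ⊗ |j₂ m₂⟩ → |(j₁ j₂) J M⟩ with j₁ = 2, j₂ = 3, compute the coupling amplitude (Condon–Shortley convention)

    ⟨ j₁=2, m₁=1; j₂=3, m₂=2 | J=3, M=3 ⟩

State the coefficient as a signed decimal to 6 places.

−√(5/12) = -0.645497

triangle: 2!×2!×4!/9! = 96/362880
(j±m)!: 3!×1!×5!×1!×6!×0! = 518400
prefactor² = (2J+1)×Δ×N² = 960
  k=1: −1/(1!×1!×0!×4!×2!×0!) = -1/48
Σ = -1/48  ⇒  CG² = 960×(-1/48)² = 5/12
CG = −√(5/12) = -0.645497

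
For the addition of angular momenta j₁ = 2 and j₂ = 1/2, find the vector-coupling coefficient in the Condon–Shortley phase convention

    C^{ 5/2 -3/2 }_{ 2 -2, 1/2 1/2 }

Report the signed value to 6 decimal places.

j₁+j₂−J=0  J+j₁−j₂=4  J−j₁+j₂=1  j₁+j₂+J+1=6
(j₁±m₁, j₂±m₂, J±M) = (0,4,1,0,1,4)
P² = 576/5
sum k=0..0:
  [0] +1/24 = 1/24
S = 1/24
C² = P²·S² = 1/5 ; C = +0.447214

+√(1/5) ≈ +0.447214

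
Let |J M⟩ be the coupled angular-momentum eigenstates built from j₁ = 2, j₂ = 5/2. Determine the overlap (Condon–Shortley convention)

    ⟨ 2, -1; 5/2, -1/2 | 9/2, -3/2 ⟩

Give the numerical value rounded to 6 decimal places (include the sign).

triangle: 0!·4!·5!/10! = 2880/3628800
(j±m)!: 1!·3!·2!·3!·3!·6! = 311040
prefactor² = (2J+1)·Δ·N² = 17280/7
  k=0: +1/(0!·0!·3!·2!·1!·3!) = 1/72
Σ = 1/72  ⇒  CG² = 17280/7·1/72² = 10/21
CG = +√(10/21) = +0.690066

+0.690066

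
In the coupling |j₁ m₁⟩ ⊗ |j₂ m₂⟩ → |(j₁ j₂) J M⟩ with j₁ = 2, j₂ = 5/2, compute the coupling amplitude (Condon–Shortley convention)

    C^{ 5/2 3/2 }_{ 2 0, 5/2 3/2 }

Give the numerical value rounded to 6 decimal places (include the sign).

j₁+j₂−J=2  J+j₁−j₂=2  J−j₁+j₂=3  j₁+j₂+J+1=8
(j₁±m₁, j₂±m₂, J±M) = (2,2,4,1,4,1)
P² = 288/35
sum k=1..2:
  [1] −1/6 = -1/6
  [2] +1/8 = 1/8
S = -1/24
C² = P²·S² = 1/70 ; C = -0.119523

-0.119523  (= −√(1/70))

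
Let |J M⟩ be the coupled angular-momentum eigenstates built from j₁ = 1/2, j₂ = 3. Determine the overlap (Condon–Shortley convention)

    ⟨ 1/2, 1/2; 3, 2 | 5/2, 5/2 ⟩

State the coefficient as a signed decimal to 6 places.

+0.377964

√[6·1!0!5!/7! · 1!0!5!1!5!0!] = √(14400/7)
  +(−1)^0/∏(0,1,0,5,0,0)! = 1/120  (running 1/120)
⟨..|..⟩ = √(14400/7)·(1/120) = +0.377964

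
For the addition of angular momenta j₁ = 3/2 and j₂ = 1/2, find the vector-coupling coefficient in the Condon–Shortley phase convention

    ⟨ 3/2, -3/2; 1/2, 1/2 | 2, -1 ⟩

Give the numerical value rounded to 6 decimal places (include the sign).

√[5·0!3!1!/5! · 0!3!1!0!1!3!] = √(9)
  +(−1)^0/∏(0,0,3,1,0,0)! = 1/6  (running 1/6)
⟨..|..⟩ = √(9)·(1/6) = +0.500000

+0.500000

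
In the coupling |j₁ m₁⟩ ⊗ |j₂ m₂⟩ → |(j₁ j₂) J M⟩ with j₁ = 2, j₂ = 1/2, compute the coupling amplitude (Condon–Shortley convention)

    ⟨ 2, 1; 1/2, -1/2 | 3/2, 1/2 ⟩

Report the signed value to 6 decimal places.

√[4·1!3!0!/5! · 3!1!0!1!2!1!] = √(12/5)
  +(−1)^0/∏(0,1,1,0,2,0)! = 1/2  (running 1/2)
⟨..|..⟩ = √(12/5)·(1/2) = +0.774597

+0.774597  (= +√(3/5))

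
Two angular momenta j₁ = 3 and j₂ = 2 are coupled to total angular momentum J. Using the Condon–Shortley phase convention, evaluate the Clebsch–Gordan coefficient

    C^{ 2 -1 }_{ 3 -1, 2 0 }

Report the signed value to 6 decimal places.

triangle: 3!×3!×1!/8! = 36/40320
(j±m)!: 2!×4!×2!×2!×1!×3! = 1152
prefactor² = (2J+1)×Δ×N² = 36/7
  k=1: −1/(1!×2!×3!×1!×0!×0!) = -1/12
  k=2: +1/(2!×1!×2!×0!×1!×1!) = 1/4
Σ = 1/6  ⇒  CG² = 36/7×1/6² = 1/7
CG = +√(1/7) = +0.377964

+0.377964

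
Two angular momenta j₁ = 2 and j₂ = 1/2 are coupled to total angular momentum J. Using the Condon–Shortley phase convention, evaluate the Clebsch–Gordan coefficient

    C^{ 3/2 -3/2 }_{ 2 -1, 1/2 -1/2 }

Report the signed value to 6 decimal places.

+0.447214

j₁+j₂−J=1  J+j₁−j₂=3  J−j₁+j₂=0  j₁+j₂+J+1=5
(j₁±m₁, j₂±m₂, J±M) = (1,3,0,1,0,3)
P² = 36/5
sum k=0..0:
  [0] +1/6 = 1/6
S = 1/6
C² = P²·S² = 1/5 ; C = +0.447214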